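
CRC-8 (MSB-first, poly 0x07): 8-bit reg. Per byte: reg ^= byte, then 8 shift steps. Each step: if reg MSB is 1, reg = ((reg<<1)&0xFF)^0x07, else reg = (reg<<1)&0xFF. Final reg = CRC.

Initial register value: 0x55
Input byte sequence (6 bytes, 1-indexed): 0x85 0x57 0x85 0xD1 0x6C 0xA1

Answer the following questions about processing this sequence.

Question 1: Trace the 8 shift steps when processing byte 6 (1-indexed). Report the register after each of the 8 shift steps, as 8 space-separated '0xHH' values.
After byte 1 (0x85): reg=0x3E
After byte 2 (0x57): reg=0x18
After byte 3 (0x85): reg=0xDA
After byte 4 (0xD1): reg=0x31
After byte 5 (0x6C): reg=0x94
Register before byte 6: 0x94
After XOR with byte 0xA1: 0x35

Answer: 0x6A 0xD4 0xAF 0x59 0xB2 0x63 0xC6 0x8B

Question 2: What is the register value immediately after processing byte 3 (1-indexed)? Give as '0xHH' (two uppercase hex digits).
Answer: 0xDA

Derivation:
After byte 1 (0x85): reg=0x3E
After byte 2 (0x57): reg=0x18
After byte 3 (0x85): reg=0xDA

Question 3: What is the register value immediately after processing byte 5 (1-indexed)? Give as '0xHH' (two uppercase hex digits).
After byte 1 (0x85): reg=0x3E
After byte 2 (0x57): reg=0x18
After byte 3 (0x85): reg=0xDA
After byte 4 (0xD1): reg=0x31
After byte 5 (0x6C): reg=0x94

Answer: 0x94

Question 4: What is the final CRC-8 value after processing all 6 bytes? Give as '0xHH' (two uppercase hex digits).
Answer: 0x8B

Derivation:
After byte 1 (0x85): reg=0x3E
After byte 2 (0x57): reg=0x18
After byte 3 (0x85): reg=0xDA
After byte 4 (0xD1): reg=0x31
After byte 5 (0x6C): reg=0x94
After byte 6 (0xA1): reg=0x8B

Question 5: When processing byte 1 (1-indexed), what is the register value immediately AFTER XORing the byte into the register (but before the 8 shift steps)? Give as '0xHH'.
Answer: 0xD0

Derivation:
Register before byte 1: 0x55
Byte 1: 0x85
0x55 XOR 0x85 = 0xD0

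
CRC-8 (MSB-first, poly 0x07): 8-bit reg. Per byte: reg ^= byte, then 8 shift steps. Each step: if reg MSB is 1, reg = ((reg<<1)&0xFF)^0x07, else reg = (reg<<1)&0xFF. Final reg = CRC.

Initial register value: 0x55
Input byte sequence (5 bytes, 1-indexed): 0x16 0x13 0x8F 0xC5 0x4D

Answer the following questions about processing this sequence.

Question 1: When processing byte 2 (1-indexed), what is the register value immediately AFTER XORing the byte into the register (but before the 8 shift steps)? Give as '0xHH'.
Answer: 0xDD

Derivation:
Register before byte 2: 0xCE
Byte 2: 0x13
0xCE XOR 0x13 = 0xDD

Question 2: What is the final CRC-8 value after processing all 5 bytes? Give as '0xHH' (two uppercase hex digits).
After byte 1 (0x16): reg=0xCE
After byte 2 (0x13): reg=0x1D
After byte 3 (0x8F): reg=0xF7
After byte 4 (0xC5): reg=0x9E
After byte 5 (0x4D): reg=0x37

Answer: 0x37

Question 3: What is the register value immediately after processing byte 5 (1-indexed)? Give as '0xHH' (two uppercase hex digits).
Answer: 0x37

Derivation:
After byte 1 (0x16): reg=0xCE
After byte 2 (0x13): reg=0x1D
After byte 3 (0x8F): reg=0xF7
After byte 4 (0xC5): reg=0x9E
After byte 5 (0x4D): reg=0x37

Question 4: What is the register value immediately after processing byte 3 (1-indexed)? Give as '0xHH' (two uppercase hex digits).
After byte 1 (0x16): reg=0xCE
After byte 2 (0x13): reg=0x1D
After byte 3 (0x8F): reg=0xF7

Answer: 0xF7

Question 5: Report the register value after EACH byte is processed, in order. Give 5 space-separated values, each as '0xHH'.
0xCE 0x1D 0xF7 0x9E 0x37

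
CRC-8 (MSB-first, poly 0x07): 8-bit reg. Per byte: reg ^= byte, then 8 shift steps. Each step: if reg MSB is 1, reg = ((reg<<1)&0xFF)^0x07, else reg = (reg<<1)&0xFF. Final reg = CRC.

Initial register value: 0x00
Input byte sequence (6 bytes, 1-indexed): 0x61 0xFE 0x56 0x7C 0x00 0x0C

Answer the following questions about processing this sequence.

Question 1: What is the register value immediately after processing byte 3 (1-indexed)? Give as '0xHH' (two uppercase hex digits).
After byte 1 (0x61): reg=0x20
After byte 2 (0xFE): reg=0x14
After byte 3 (0x56): reg=0xC9

Answer: 0xC9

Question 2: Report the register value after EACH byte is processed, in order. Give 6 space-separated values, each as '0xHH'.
0x20 0x14 0xC9 0x02 0x0E 0x0E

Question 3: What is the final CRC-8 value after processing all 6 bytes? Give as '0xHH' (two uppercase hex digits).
Answer: 0x0E

Derivation:
After byte 1 (0x61): reg=0x20
After byte 2 (0xFE): reg=0x14
After byte 3 (0x56): reg=0xC9
After byte 4 (0x7C): reg=0x02
After byte 5 (0x00): reg=0x0E
After byte 6 (0x0C): reg=0x0E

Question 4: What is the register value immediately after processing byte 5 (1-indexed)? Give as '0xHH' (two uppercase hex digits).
After byte 1 (0x61): reg=0x20
After byte 2 (0xFE): reg=0x14
After byte 3 (0x56): reg=0xC9
After byte 4 (0x7C): reg=0x02
After byte 5 (0x00): reg=0x0E

Answer: 0x0E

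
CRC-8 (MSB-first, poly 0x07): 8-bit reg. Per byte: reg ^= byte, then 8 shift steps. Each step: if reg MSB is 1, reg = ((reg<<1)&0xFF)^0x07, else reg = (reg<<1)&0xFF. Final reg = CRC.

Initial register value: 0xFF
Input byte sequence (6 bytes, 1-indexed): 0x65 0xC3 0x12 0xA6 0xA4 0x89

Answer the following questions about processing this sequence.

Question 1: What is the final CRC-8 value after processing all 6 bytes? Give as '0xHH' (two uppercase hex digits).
After byte 1 (0x65): reg=0xCF
After byte 2 (0xC3): reg=0x24
After byte 3 (0x12): reg=0x82
After byte 4 (0xA6): reg=0xFC
After byte 5 (0xA4): reg=0x8F
After byte 6 (0x89): reg=0x12

Answer: 0x12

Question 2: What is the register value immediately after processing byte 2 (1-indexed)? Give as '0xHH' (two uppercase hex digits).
After byte 1 (0x65): reg=0xCF
After byte 2 (0xC3): reg=0x24

Answer: 0x24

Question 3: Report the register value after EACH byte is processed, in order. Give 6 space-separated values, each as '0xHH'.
0xCF 0x24 0x82 0xFC 0x8F 0x12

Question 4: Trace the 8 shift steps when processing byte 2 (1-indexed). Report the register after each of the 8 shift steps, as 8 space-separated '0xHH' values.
Answer: 0x18 0x30 0x60 0xC0 0x87 0x09 0x12 0x24

Derivation:
After byte 1 (0x65): reg=0xCF
Register before byte 2: 0xCF
After XOR with byte 0xC3: 0x0C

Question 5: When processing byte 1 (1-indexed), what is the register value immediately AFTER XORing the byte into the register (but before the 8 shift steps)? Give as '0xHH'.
Register before byte 1: 0xFF
Byte 1: 0x65
0xFF XOR 0x65 = 0x9A

Answer: 0x9A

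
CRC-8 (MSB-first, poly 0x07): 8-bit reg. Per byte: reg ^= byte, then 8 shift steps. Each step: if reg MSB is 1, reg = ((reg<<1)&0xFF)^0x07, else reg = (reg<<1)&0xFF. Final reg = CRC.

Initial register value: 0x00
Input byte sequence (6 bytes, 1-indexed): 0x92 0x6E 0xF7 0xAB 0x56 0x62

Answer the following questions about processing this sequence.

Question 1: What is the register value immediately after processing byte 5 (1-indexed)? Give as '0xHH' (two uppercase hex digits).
Answer: 0xA0

Derivation:
After byte 1 (0x92): reg=0xF7
After byte 2 (0x6E): reg=0xC6
After byte 3 (0xF7): reg=0x97
After byte 4 (0xAB): reg=0xB4
After byte 5 (0x56): reg=0xA0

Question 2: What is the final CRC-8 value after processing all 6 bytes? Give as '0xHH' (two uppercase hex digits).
Answer: 0x40

Derivation:
After byte 1 (0x92): reg=0xF7
After byte 2 (0x6E): reg=0xC6
After byte 3 (0xF7): reg=0x97
After byte 4 (0xAB): reg=0xB4
After byte 5 (0x56): reg=0xA0
After byte 6 (0x62): reg=0x40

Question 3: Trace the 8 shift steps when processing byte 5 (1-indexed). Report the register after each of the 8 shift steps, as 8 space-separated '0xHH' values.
Answer: 0xC3 0x81 0x05 0x0A 0x14 0x28 0x50 0xA0

Derivation:
After byte 1 (0x92): reg=0xF7
After byte 2 (0x6E): reg=0xC6
After byte 3 (0xF7): reg=0x97
After byte 4 (0xAB): reg=0xB4
Register before byte 5: 0xB4
After XOR with byte 0x56: 0xE2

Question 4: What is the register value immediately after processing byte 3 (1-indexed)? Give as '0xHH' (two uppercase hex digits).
Answer: 0x97

Derivation:
After byte 1 (0x92): reg=0xF7
After byte 2 (0x6E): reg=0xC6
After byte 3 (0xF7): reg=0x97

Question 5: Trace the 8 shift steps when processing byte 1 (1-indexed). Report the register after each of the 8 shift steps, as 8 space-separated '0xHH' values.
Answer: 0x23 0x46 0x8C 0x1F 0x3E 0x7C 0xF8 0xF7

Derivation:
Register before byte 1: 0x00
After XOR with byte 0x92: 0x92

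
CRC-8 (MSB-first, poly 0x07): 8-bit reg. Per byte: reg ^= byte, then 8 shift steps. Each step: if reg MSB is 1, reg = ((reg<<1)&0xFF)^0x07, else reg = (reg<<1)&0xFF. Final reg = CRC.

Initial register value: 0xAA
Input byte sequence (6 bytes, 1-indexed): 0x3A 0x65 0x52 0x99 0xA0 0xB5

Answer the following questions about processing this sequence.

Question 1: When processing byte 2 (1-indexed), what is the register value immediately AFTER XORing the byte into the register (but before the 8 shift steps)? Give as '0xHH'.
Register before byte 2: 0xF9
Byte 2: 0x65
0xF9 XOR 0x65 = 0x9C

Answer: 0x9C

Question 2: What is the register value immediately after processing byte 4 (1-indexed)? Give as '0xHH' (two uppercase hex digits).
Answer: 0xB3

Derivation:
After byte 1 (0x3A): reg=0xF9
After byte 2 (0x65): reg=0xDD
After byte 3 (0x52): reg=0xA4
After byte 4 (0x99): reg=0xB3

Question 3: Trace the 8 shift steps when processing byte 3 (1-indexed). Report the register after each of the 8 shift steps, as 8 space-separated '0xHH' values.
After byte 1 (0x3A): reg=0xF9
After byte 2 (0x65): reg=0xDD
Register before byte 3: 0xDD
After XOR with byte 0x52: 0x8F

Answer: 0x19 0x32 0x64 0xC8 0x97 0x29 0x52 0xA4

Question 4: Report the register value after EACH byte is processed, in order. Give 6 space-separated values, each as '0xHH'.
0xF9 0xDD 0xA4 0xB3 0x79 0x6A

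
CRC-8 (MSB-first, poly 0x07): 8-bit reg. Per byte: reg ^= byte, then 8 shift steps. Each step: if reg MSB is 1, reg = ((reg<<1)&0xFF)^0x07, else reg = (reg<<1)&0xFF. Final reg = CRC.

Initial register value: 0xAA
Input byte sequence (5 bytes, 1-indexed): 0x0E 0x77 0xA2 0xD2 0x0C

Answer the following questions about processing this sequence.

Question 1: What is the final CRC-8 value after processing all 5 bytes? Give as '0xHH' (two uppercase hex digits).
Answer: 0x06

Derivation:
After byte 1 (0x0E): reg=0x75
After byte 2 (0x77): reg=0x0E
After byte 3 (0xA2): reg=0x4D
After byte 4 (0xD2): reg=0xD4
After byte 5 (0x0C): reg=0x06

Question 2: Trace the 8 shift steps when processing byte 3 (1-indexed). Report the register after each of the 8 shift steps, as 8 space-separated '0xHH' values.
Answer: 0x5F 0xBE 0x7B 0xF6 0xEB 0xD1 0xA5 0x4D

Derivation:
After byte 1 (0x0E): reg=0x75
After byte 2 (0x77): reg=0x0E
Register before byte 3: 0x0E
After XOR with byte 0xA2: 0xAC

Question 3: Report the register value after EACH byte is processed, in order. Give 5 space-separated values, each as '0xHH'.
0x75 0x0E 0x4D 0xD4 0x06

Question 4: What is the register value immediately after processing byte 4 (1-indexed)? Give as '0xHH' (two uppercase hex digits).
Answer: 0xD4

Derivation:
After byte 1 (0x0E): reg=0x75
After byte 2 (0x77): reg=0x0E
After byte 3 (0xA2): reg=0x4D
After byte 4 (0xD2): reg=0xD4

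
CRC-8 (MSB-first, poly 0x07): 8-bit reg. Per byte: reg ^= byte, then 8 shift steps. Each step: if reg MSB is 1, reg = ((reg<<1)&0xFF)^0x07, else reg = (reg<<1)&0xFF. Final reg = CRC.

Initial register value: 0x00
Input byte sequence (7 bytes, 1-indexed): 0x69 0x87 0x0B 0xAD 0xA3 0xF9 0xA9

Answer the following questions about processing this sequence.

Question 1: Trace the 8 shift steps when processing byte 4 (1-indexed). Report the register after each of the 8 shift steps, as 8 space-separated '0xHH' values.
After byte 1 (0x69): reg=0x18
After byte 2 (0x87): reg=0xD4
After byte 3 (0x0B): reg=0x13
Register before byte 4: 0x13
After XOR with byte 0xAD: 0xBE

Answer: 0x7B 0xF6 0xEB 0xD1 0xA5 0x4D 0x9A 0x33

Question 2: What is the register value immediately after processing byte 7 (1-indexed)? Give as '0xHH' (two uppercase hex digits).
Answer: 0x56

Derivation:
After byte 1 (0x69): reg=0x18
After byte 2 (0x87): reg=0xD4
After byte 3 (0x0B): reg=0x13
After byte 4 (0xAD): reg=0x33
After byte 5 (0xA3): reg=0xF9
After byte 6 (0xF9): reg=0x00
After byte 7 (0xA9): reg=0x56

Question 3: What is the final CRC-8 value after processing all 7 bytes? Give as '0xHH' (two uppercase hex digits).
Answer: 0x56

Derivation:
After byte 1 (0x69): reg=0x18
After byte 2 (0x87): reg=0xD4
After byte 3 (0x0B): reg=0x13
After byte 4 (0xAD): reg=0x33
After byte 5 (0xA3): reg=0xF9
After byte 6 (0xF9): reg=0x00
After byte 7 (0xA9): reg=0x56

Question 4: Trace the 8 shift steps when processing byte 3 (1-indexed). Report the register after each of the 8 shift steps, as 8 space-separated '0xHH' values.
Answer: 0xB9 0x75 0xEA 0xD3 0xA1 0x45 0x8A 0x13

Derivation:
After byte 1 (0x69): reg=0x18
After byte 2 (0x87): reg=0xD4
Register before byte 3: 0xD4
After XOR with byte 0x0B: 0xDF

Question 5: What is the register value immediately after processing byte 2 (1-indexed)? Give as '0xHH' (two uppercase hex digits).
After byte 1 (0x69): reg=0x18
After byte 2 (0x87): reg=0xD4

Answer: 0xD4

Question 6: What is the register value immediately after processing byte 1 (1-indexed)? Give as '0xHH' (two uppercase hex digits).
After byte 1 (0x69): reg=0x18

Answer: 0x18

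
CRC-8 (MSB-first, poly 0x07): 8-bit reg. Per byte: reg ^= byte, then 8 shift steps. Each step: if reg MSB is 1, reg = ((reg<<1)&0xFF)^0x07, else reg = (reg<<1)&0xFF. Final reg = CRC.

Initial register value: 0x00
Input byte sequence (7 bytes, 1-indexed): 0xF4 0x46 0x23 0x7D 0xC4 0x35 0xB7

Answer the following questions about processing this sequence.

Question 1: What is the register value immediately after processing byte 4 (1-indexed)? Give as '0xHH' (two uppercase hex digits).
After byte 1 (0xF4): reg=0xC2
After byte 2 (0x46): reg=0x95
After byte 3 (0x23): reg=0x0B
After byte 4 (0x7D): reg=0x45

Answer: 0x45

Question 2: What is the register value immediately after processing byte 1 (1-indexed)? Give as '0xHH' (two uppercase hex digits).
After byte 1 (0xF4): reg=0xC2

Answer: 0xC2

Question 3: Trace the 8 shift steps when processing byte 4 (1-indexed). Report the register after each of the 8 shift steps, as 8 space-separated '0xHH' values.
Answer: 0xEC 0xDF 0xB9 0x75 0xEA 0xD3 0xA1 0x45

Derivation:
After byte 1 (0xF4): reg=0xC2
After byte 2 (0x46): reg=0x95
After byte 3 (0x23): reg=0x0B
Register before byte 4: 0x0B
After XOR with byte 0x7D: 0x76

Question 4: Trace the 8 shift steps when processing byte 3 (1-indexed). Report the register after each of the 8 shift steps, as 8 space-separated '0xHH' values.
Answer: 0x6B 0xD6 0xAB 0x51 0xA2 0x43 0x86 0x0B

Derivation:
After byte 1 (0xF4): reg=0xC2
After byte 2 (0x46): reg=0x95
Register before byte 3: 0x95
After XOR with byte 0x23: 0xB6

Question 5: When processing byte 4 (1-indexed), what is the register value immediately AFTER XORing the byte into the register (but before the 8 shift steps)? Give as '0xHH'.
Register before byte 4: 0x0B
Byte 4: 0x7D
0x0B XOR 0x7D = 0x76

Answer: 0x76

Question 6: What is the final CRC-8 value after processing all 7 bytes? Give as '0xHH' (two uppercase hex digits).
Answer: 0xD4

Derivation:
After byte 1 (0xF4): reg=0xC2
After byte 2 (0x46): reg=0x95
After byte 3 (0x23): reg=0x0B
After byte 4 (0x7D): reg=0x45
After byte 5 (0xC4): reg=0x8E
After byte 6 (0x35): reg=0x28
After byte 7 (0xB7): reg=0xD4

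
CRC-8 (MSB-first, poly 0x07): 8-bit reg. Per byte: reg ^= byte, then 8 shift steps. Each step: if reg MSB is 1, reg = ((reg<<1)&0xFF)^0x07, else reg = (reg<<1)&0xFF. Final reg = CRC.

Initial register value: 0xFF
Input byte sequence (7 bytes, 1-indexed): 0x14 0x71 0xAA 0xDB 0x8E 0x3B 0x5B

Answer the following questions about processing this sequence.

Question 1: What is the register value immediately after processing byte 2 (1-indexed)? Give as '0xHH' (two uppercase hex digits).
Answer: 0x84

Derivation:
After byte 1 (0x14): reg=0x9F
After byte 2 (0x71): reg=0x84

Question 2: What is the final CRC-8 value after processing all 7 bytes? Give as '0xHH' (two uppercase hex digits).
Answer: 0xBE

Derivation:
After byte 1 (0x14): reg=0x9F
After byte 2 (0x71): reg=0x84
After byte 3 (0xAA): reg=0xCA
After byte 4 (0xDB): reg=0x77
After byte 5 (0x8E): reg=0xE1
After byte 6 (0x3B): reg=0x08
After byte 7 (0x5B): reg=0xBE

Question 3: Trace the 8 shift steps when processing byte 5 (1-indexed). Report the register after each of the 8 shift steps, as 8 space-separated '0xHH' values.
Answer: 0xF5 0xED 0xDD 0xBD 0x7D 0xFA 0xF3 0xE1

Derivation:
After byte 1 (0x14): reg=0x9F
After byte 2 (0x71): reg=0x84
After byte 3 (0xAA): reg=0xCA
After byte 4 (0xDB): reg=0x77
Register before byte 5: 0x77
After XOR with byte 0x8E: 0xF9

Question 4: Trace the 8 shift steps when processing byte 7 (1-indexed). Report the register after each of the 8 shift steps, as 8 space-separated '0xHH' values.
After byte 1 (0x14): reg=0x9F
After byte 2 (0x71): reg=0x84
After byte 3 (0xAA): reg=0xCA
After byte 4 (0xDB): reg=0x77
After byte 5 (0x8E): reg=0xE1
After byte 6 (0x3B): reg=0x08
Register before byte 7: 0x08
After XOR with byte 0x5B: 0x53

Answer: 0xA6 0x4B 0x96 0x2B 0x56 0xAC 0x5F 0xBE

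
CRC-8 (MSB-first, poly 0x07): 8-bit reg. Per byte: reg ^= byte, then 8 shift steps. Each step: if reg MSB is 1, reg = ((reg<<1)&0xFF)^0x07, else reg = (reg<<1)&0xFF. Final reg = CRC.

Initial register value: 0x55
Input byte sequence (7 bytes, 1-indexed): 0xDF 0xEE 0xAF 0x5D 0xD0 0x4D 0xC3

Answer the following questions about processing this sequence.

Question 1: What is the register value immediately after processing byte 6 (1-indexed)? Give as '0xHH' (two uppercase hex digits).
Answer: 0x5E

Derivation:
After byte 1 (0xDF): reg=0xBF
After byte 2 (0xEE): reg=0xB0
After byte 3 (0xAF): reg=0x5D
After byte 4 (0x5D): reg=0x00
After byte 5 (0xD0): reg=0x3E
After byte 6 (0x4D): reg=0x5E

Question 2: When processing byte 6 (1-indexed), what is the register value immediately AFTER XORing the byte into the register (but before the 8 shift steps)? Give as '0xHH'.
Answer: 0x73

Derivation:
Register before byte 6: 0x3E
Byte 6: 0x4D
0x3E XOR 0x4D = 0x73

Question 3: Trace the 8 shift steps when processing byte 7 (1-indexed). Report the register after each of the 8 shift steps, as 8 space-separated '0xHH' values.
After byte 1 (0xDF): reg=0xBF
After byte 2 (0xEE): reg=0xB0
After byte 3 (0xAF): reg=0x5D
After byte 4 (0x5D): reg=0x00
After byte 5 (0xD0): reg=0x3E
After byte 6 (0x4D): reg=0x5E
Register before byte 7: 0x5E
After XOR with byte 0xC3: 0x9D

Answer: 0x3D 0x7A 0xF4 0xEF 0xD9 0xB5 0x6D 0xDA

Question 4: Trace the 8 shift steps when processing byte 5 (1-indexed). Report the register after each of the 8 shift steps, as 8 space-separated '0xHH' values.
Answer: 0xA7 0x49 0x92 0x23 0x46 0x8C 0x1F 0x3E

Derivation:
After byte 1 (0xDF): reg=0xBF
After byte 2 (0xEE): reg=0xB0
After byte 3 (0xAF): reg=0x5D
After byte 4 (0x5D): reg=0x00
Register before byte 5: 0x00
After XOR with byte 0xD0: 0xD0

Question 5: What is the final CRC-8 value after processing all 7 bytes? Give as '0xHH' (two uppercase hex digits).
Answer: 0xDA

Derivation:
After byte 1 (0xDF): reg=0xBF
After byte 2 (0xEE): reg=0xB0
After byte 3 (0xAF): reg=0x5D
After byte 4 (0x5D): reg=0x00
After byte 5 (0xD0): reg=0x3E
After byte 6 (0x4D): reg=0x5E
After byte 7 (0xC3): reg=0xDA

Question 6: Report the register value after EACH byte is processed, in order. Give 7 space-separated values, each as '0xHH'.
0xBF 0xB0 0x5D 0x00 0x3E 0x5E 0xDA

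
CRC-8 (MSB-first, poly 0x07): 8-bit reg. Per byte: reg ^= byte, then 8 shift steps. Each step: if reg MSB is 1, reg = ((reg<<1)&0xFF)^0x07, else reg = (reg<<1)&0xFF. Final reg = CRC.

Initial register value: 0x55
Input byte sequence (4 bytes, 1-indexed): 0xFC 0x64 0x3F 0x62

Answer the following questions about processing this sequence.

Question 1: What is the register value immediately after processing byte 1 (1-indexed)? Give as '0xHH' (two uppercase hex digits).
After byte 1 (0xFC): reg=0x56

Answer: 0x56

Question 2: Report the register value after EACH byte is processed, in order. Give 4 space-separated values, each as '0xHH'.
0x56 0x9E 0x6E 0x24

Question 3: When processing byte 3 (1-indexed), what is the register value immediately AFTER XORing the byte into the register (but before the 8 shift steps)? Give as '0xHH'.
Answer: 0xA1

Derivation:
Register before byte 3: 0x9E
Byte 3: 0x3F
0x9E XOR 0x3F = 0xA1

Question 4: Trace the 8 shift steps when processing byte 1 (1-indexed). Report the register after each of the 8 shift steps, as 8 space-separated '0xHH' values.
Answer: 0x55 0xAA 0x53 0xA6 0x4B 0x96 0x2B 0x56

Derivation:
Register before byte 1: 0x55
After XOR with byte 0xFC: 0xA9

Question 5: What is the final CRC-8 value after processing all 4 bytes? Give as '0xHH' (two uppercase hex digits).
Answer: 0x24

Derivation:
After byte 1 (0xFC): reg=0x56
After byte 2 (0x64): reg=0x9E
After byte 3 (0x3F): reg=0x6E
After byte 4 (0x62): reg=0x24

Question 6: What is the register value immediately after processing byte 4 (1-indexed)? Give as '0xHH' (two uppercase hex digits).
Answer: 0x24

Derivation:
After byte 1 (0xFC): reg=0x56
After byte 2 (0x64): reg=0x9E
After byte 3 (0x3F): reg=0x6E
After byte 4 (0x62): reg=0x24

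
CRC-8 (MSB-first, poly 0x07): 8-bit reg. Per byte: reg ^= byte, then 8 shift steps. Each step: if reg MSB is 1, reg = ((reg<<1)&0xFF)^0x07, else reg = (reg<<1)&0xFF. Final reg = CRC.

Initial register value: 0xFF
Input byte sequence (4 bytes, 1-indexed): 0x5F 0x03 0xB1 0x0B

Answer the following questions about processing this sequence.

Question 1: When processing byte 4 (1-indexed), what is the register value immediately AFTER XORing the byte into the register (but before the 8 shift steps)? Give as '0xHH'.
Register before byte 4: 0x69
Byte 4: 0x0B
0x69 XOR 0x0B = 0x62

Answer: 0x62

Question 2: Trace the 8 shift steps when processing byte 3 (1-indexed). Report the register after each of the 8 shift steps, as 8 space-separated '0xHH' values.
Answer: 0x47 0x8E 0x1B 0x36 0x6C 0xD8 0xB7 0x69

Derivation:
After byte 1 (0x5F): reg=0x69
After byte 2 (0x03): reg=0x11
Register before byte 3: 0x11
After XOR with byte 0xB1: 0xA0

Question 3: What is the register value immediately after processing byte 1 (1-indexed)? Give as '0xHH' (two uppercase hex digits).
After byte 1 (0x5F): reg=0x69

Answer: 0x69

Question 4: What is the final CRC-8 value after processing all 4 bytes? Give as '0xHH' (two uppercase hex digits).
After byte 1 (0x5F): reg=0x69
After byte 2 (0x03): reg=0x11
After byte 3 (0xB1): reg=0x69
After byte 4 (0x0B): reg=0x29

Answer: 0x29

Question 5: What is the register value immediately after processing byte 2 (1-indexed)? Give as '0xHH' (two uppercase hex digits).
Answer: 0x11

Derivation:
After byte 1 (0x5F): reg=0x69
After byte 2 (0x03): reg=0x11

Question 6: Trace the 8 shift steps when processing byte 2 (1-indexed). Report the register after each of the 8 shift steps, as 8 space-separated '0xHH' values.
After byte 1 (0x5F): reg=0x69
Register before byte 2: 0x69
After XOR with byte 0x03: 0x6A

Answer: 0xD4 0xAF 0x59 0xB2 0x63 0xC6 0x8B 0x11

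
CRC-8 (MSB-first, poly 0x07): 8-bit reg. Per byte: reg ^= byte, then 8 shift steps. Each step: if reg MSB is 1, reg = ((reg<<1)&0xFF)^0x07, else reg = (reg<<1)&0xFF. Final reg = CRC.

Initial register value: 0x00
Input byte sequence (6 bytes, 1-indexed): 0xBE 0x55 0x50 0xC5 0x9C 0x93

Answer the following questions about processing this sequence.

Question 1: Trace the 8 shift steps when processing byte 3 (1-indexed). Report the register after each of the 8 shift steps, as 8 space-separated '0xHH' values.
After byte 1 (0xBE): reg=0x33
After byte 2 (0x55): reg=0x35
Register before byte 3: 0x35
After XOR with byte 0x50: 0x65

Answer: 0xCA 0x93 0x21 0x42 0x84 0x0F 0x1E 0x3C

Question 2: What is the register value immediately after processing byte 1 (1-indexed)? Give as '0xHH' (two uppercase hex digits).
Answer: 0x33

Derivation:
After byte 1 (0xBE): reg=0x33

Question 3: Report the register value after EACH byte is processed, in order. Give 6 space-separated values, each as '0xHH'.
0x33 0x35 0x3C 0xE1 0x74 0xBB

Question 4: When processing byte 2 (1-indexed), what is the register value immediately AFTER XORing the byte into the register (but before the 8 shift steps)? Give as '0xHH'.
Answer: 0x66

Derivation:
Register before byte 2: 0x33
Byte 2: 0x55
0x33 XOR 0x55 = 0x66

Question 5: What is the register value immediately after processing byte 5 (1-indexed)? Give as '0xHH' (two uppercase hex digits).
Answer: 0x74

Derivation:
After byte 1 (0xBE): reg=0x33
After byte 2 (0x55): reg=0x35
After byte 3 (0x50): reg=0x3C
After byte 4 (0xC5): reg=0xE1
After byte 5 (0x9C): reg=0x74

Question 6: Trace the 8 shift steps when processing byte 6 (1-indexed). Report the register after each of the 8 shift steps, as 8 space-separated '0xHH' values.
After byte 1 (0xBE): reg=0x33
After byte 2 (0x55): reg=0x35
After byte 3 (0x50): reg=0x3C
After byte 4 (0xC5): reg=0xE1
After byte 5 (0x9C): reg=0x74
Register before byte 6: 0x74
After XOR with byte 0x93: 0xE7

Answer: 0xC9 0x95 0x2D 0x5A 0xB4 0x6F 0xDE 0xBB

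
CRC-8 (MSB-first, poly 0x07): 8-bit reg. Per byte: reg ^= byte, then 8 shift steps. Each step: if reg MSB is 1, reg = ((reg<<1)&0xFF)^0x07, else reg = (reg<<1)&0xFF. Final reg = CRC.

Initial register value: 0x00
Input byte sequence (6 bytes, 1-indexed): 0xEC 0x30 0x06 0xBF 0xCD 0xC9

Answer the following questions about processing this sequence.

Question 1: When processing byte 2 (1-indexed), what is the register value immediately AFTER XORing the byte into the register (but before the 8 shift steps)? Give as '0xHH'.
Register before byte 2: 0x8A
Byte 2: 0x30
0x8A XOR 0x30 = 0xBA

Answer: 0xBA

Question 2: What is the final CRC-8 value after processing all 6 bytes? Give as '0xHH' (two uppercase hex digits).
Answer: 0xB0

Derivation:
After byte 1 (0xEC): reg=0x8A
After byte 2 (0x30): reg=0x2F
After byte 3 (0x06): reg=0xDF
After byte 4 (0xBF): reg=0x27
After byte 5 (0xCD): reg=0x98
After byte 6 (0xC9): reg=0xB0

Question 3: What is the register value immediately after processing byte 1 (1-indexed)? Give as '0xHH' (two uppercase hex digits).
After byte 1 (0xEC): reg=0x8A

Answer: 0x8A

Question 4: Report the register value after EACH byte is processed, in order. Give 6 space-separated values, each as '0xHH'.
0x8A 0x2F 0xDF 0x27 0x98 0xB0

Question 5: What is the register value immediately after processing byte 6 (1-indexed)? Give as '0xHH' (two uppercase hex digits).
After byte 1 (0xEC): reg=0x8A
After byte 2 (0x30): reg=0x2F
After byte 3 (0x06): reg=0xDF
After byte 4 (0xBF): reg=0x27
After byte 5 (0xCD): reg=0x98
After byte 6 (0xC9): reg=0xB0

Answer: 0xB0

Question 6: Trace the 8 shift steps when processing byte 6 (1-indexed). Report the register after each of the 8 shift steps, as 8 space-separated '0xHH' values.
Answer: 0xA2 0x43 0x86 0x0B 0x16 0x2C 0x58 0xB0

Derivation:
After byte 1 (0xEC): reg=0x8A
After byte 2 (0x30): reg=0x2F
After byte 3 (0x06): reg=0xDF
After byte 4 (0xBF): reg=0x27
After byte 5 (0xCD): reg=0x98
Register before byte 6: 0x98
After XOR with byte 0xC9: 0x51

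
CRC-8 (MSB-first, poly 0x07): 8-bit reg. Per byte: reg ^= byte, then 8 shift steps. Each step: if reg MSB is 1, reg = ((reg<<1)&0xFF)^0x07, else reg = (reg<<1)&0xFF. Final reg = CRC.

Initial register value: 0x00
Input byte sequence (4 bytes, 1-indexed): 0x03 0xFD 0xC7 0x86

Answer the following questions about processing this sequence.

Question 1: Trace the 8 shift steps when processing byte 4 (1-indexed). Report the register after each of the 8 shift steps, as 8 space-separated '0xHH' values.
Answer: 0x3D 0x7A 0xF4 0xEF 0xD9 0xB5 0x6D 0xDA

Derivation:
After byte 1 (0x03): reg=0x09
After byte 2 (0xFD): reg=0xC2
After byte 3 (0xC7): reg=0x1B
Register before byte 4: 0x1B
After XOR with byte 0x86: 0x9D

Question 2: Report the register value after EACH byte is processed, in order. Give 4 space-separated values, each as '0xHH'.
0x09 0xC2 0x1B 0xDA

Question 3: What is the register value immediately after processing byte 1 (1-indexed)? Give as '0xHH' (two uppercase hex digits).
Answer: 0x09

Derivation:
After byte 1 (0x03): reg=0x09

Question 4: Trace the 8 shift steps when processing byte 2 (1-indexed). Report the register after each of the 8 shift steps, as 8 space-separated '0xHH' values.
After byte 1 (0x03): reg=0x09
Register before byte 2: 0x09
After XOR with byte 0xFD: 0xF4

Answer: 0xEF 0xD9 0xB5 0x6D 0xDA 0xB3 0x61 0xC2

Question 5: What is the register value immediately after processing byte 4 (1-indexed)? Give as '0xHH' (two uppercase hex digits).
Answer: 0xDA

Derivation:
After byte 1 (0x03): reg=0x09
After byte 2 (0xFD): reg=0xC2
After byte 3 (0xC7): reg=0x1B
After byte 4 (0x86): reg=0xDA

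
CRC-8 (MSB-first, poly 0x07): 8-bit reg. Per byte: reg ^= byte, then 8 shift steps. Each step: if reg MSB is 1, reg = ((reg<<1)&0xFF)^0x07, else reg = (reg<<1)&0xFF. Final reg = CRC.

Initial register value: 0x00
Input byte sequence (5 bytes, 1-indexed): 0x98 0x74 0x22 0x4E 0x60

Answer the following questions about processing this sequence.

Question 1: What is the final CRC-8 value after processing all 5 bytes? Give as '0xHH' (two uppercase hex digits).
After byte 1 (0x98): reg=0xC1
After byte 2 (0x74): reg=0x02
After byte 3 (0x22): reg=0xE0
After byte 4 (0x4E): reg=0x43
After byte 5 (0x60): reg=0xE9

Answer: 0xE9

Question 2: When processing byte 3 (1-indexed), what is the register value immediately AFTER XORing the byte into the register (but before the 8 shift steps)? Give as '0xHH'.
Answer: 0x20

Derivation:
Register before byte 3: 0x02
Byte 3: 0x22
0x02 XOR 0x22 = 0x20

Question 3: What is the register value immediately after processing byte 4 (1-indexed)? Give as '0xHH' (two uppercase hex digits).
After byte 1 (0x98): reg=0xC1
After byte 2 (0x74): reg=0x02
After byte 3 (0x22): reg=0xE0
After byte 4 (0x4E): reg=0x43

Answer: 0x43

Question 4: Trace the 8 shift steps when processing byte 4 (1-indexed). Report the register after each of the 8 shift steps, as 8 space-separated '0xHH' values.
After byte 1 (0x98): reg=0xC1
After byte 2 (0x74): reg=0x02
After byte 3 (0x22): reg=0xE0
Register before byte 4: 0xE0
After XOR with byte 0x4E: 0xAE

Answer: 0x5B 0xB6 0x6B 0xD6 0xAB 0x51 0xA2 0x43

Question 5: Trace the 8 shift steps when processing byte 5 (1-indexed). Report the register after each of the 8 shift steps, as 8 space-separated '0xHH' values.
Answer: 0x46 0x8C 0x1F 0x3E 0x7C 0xF8 0xF7 0xE9

Derivation:
After byte 1 (0x98): reg=0xC1
After byte 2 (0x74): reg=0x02
After byte 3 (0x22): reg=0xE0
After byte 4 (0x4E): reg=0x43
Register before byte 5: 0x43
After XOR with byte 0x60: 0x23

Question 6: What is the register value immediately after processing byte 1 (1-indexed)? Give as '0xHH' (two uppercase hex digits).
After byte 1 (0x98): reg=0xC1

Answer: 0xC1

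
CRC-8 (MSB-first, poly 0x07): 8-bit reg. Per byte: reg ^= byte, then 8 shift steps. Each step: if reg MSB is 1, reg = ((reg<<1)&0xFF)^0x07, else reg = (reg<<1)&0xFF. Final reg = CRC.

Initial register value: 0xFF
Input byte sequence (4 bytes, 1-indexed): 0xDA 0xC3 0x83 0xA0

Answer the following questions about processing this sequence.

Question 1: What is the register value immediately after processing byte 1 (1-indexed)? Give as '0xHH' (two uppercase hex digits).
Answer: 0xFB

Derivation:
After byte 1 (0xDA): reg=0xFB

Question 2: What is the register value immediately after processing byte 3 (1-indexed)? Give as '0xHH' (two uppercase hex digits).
After byte 1 (0xDA): reg=0xFB
After byte 2 (0xC3): reg=0xA8
After byte 3 (0x83): reg=0xD1

Answer: 0xD1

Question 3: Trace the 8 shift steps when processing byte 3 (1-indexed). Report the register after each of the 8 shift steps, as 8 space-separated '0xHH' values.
Answer: 0x56 0xAC 0x5F 0xBE 0x7B 0xF6 0xEB 0xD1

Derivation:
After byte 1 (0xDA): reg=0xFB
After byte 2 (0xC3): reg=0xA8
Register before byte 3: 0xA8
After XOR with byte 0x83: 0x2B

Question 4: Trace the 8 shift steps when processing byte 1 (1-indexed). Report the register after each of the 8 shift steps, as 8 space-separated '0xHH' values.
Register before byte 1: 0xFF
After XOR with byte 0xDA: 0x25

Answer: 0x4A 0x94 0x2F 0x5E 0xBC 0x7F 0xFE 0xFB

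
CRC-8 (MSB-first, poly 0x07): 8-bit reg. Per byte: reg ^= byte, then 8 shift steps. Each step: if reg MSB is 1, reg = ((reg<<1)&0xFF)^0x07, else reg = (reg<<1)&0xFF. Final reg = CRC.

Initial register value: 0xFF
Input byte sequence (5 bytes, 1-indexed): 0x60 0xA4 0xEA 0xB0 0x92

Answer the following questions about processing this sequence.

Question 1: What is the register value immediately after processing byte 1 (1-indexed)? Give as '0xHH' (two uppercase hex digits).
Answer: 0xD4

Derivation:
After byte 1 (0x60): reg=0xD4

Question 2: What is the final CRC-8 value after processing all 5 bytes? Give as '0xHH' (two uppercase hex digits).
Answer: 0xC3

Derivation:
After byte 1 (0x60): reg=0xD4
After byte 2 (0xA4): reg=0x57
After byte 3 (0xEA): reg=0x3A
After byte 4 (0xB0): reg=0xBF
After byte 5 (0x92): reg=0xC3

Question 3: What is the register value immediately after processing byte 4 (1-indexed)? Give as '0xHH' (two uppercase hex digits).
After byte 1 (0x60): reg=0xD4
After byte 2 (0xA4): reg=0x57
After byte 3 (0xEA): reg=0x3A
After byte 4 (0xB0): reg=0xBF

Answer: 0xBF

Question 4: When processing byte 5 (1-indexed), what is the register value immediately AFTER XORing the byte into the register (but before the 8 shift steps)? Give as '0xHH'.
Answer: 0x2D

Derivation:
Register before byte 5: 0xBF
Byte 5: 0x92
0xBF XOR 0x92 = 0x2D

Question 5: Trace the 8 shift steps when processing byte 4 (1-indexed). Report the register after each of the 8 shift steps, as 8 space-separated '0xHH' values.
Answer: 0x13 0x26 0x4C 0x98 0x37 0x6E 0xDC 0xBF

Derivation:
After byte 1 (0x60): reg=0xD4
After byte 2 (0xA4): reg=0x57
After byte 3 (0xEA): reg=0x3A
Register before byte 4: 0x3A
After XOR with byte 0xB0: 0x8A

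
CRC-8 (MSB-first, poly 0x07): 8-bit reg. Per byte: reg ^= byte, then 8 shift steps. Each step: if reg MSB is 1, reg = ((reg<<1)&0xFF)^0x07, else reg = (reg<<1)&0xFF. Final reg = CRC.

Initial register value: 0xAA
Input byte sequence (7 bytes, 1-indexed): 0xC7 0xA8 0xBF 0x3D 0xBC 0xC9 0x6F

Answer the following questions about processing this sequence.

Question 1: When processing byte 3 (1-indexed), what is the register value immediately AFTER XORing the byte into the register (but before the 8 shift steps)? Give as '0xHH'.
Register before byte 3: 0x4D
Byte 3: 0xBF
0x4D XOR 0xBF = 0xF2

Answer: 0xF2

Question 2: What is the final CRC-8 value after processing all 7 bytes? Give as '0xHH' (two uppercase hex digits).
After byte 1 (0xC7): reg=0x04
After byte 2 (0xA8): reg=0x4D
After byte 3 (0xBF): reg=0xD0
After byte 4 (0x3D): reg=0x8D
After byte 5 (0xBC): reg=0x97
After byte 6 (0xC9): reg=0x9D
After byte 7 (0x6F): reg=0xD0

Answer: 0xD0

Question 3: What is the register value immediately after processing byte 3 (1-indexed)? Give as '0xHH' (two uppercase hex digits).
After byte 1 (0xC7): reg=0x04
After byte 2 (0xA8): reg=0x4D
After byte 3 (0xBF): reg=0xD0

Answer: 0xD0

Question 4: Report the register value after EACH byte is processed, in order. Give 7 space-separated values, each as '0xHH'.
0x04 0x4D 0xD0 0x8D 0x97 0x9D 0xD0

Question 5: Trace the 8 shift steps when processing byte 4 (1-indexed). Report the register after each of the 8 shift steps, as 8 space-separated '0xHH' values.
Answer: 0xDD 0xBD 0x7D 0xFA 0xF3 0xE1 0xC5 0x8D

Derivation:
After byte 1 (0xC7): reg=0x04
After byte 2 (0xA8): reg=0x4D
After byte 3 (0xBF): reg=0xD0
Register before byte 4: 0xD0
After XOR with byte 0x3D: 0xED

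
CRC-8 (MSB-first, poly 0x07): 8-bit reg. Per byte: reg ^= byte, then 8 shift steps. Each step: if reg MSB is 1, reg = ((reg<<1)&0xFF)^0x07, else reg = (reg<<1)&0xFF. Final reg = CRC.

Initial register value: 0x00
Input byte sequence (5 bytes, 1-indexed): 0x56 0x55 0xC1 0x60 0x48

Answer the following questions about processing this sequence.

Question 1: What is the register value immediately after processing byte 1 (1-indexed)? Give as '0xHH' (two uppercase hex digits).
Answer: 0xA5

Derivation:
After byte 1 (0x56): reg=0xA5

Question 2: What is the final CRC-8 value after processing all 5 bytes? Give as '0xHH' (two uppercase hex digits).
Answer: 0xEF

Derivation:
After byte 1 (0x56): reg=0xA5
After byte 2 (0x55): reg=0xDE
After byte 3 (0xC1): reg=0x5D
After byte 4 (0x60): reg=0xB3
After byte 5 (0x48): reg=0xEF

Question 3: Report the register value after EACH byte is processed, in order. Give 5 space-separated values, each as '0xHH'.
0xA5 0xDE 0x5D 0xB3 0xEF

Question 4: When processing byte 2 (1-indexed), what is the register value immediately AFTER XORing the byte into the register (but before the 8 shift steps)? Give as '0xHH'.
Answer: 0xF0

Derivation:
Register before byte 2: 0xA5
Byte 2: 0x55
0xA5 XOR 0x55 = 0xF0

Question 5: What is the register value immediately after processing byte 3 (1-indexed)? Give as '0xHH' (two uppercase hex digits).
Answer: 0x5D

Derivation:
After byte 1 (0x56): reg=0xA5
After byte 2 (0x55): reg=0xDE
After byte 3 (0xC1): reg=0x5D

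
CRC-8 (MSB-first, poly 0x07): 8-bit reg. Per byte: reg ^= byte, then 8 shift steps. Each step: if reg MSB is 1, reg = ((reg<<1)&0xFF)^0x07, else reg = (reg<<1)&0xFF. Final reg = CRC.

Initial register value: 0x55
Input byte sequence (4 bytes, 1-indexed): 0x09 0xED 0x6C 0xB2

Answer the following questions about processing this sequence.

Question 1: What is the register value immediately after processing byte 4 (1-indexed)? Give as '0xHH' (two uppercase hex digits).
Answer: 0x55

Derivation:
After byte 1 (0x09): reg=0x93
After byte 2 (0xED): reg=0x7D
After byte 3 (0x6C): reg=0x77
After byte 4 (0xB2): reg=0x55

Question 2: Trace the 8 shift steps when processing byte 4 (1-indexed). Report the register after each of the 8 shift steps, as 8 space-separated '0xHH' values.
After byte 1 (0x09): reg=0x93
After byte 2 (0xED): reg=0x7D
After byte 3 (0x6C): reg=0x77
Register before byte 4: 0x77
After XOR with byte 0xB2: 0xC5

Answer: 0x8D 0x1D 0x3A 0x74 0xE8 0xD7 0xA9 0x55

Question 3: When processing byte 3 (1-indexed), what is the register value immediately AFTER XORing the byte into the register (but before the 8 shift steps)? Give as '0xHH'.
Register before byte 3: 0x7D
Byte 3: 0x6C
0x7D XOR 0x6C = 0x11

Answer: 0x11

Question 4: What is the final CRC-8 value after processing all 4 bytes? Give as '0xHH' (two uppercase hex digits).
After byte 1 (0x09): reg=0x93
After byte 2 (0xED): reg=0x7D
After byte 3 (0x6C): reg=0x77
After byte 4 (0xB2): reg=0x55

Answer: 0x55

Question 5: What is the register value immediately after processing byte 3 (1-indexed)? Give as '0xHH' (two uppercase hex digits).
After byte 1 (0x09): reg=0x93
After byte 2 (0xED): reg=0x7D
After byte 3 (0x6C): reg=0x77

Answer: 0x77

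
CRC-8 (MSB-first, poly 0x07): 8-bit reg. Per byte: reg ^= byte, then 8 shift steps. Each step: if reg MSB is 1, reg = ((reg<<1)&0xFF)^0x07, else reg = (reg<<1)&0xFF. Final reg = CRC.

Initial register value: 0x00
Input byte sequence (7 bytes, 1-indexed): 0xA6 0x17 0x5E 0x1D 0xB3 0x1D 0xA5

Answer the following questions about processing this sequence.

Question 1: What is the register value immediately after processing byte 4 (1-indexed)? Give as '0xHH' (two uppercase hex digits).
After byte 1 (0xA6): reg=0x7B
After byte 2 (0x17): reg=0x03
After byte 3 (0x5E): reg=0x94
After byte 4 (0x1D): reg=0xB6

Answer: 0xB6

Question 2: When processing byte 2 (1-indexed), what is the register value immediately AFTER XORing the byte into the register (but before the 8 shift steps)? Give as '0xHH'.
Register before byte 2: 0x7B
Byte 2: 0x17
0x7B XOR 0x17 = 0x6C

Answer: 0x6C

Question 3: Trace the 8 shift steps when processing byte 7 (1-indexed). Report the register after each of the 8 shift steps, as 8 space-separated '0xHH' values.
Answer: 0x69 0xD2 0xA3 0x41 0x82 0x03 0x06 0x0C

Derivation:
After byte 1 (0xA6): reg=0x7B
After byte 2 (0x17): reg=0x03
After byte 3 (0x5E): reg=0x94
After byte 4 (0x1D): reg=0xB6
After byte 5 (0xB3): reg=0x1B
After byte 6 (0x1D): reg=0x12
Register before byte 7: 0x12
After XOR with byte 0xA5: 0xB7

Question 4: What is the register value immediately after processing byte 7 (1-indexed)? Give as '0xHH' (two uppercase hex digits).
After byte 1 (0xA6): reg=0x7B
After byte 2 (0x17): reg=0x03
After byte 3 (0x5E): reg=0x94
After byte 4 (0x1D): reg=0xB6
After byte 5 (0xB3): reg=0x1B
After byte 6 (0x1D): reg=0x12
After byte 7 (0xA5): reg=0x0C

Answer: 0x0C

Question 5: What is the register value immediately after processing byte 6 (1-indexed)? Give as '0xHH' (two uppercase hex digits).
Answer: 0x12

Derivation:
After byte 1 (0xA6): reg=0x7B
After byte 2 (0x17): reg=0x03
After byte 3 (0x5E): reg=0x94
After byte 4 (0x1D): reg=0xB6
After byte 5 (0xB3): reg=0x1B
After byte 6 (0x1D): reg=0x12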